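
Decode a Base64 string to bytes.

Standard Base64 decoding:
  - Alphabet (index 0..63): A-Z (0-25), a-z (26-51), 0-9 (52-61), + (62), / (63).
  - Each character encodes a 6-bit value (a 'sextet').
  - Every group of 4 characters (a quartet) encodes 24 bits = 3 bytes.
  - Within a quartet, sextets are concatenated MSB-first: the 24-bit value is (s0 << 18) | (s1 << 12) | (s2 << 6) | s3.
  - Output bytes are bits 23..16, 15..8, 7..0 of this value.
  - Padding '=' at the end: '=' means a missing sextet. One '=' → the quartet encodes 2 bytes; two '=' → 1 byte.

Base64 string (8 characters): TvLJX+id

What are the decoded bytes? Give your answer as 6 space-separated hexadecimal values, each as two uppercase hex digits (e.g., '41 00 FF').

Answer: 4E F2 C9 5F E8 9D

Derivation:
After char 0 ('T'=19): chars_in_quartet=1 acc=0x13 bytes_emitted=0
After char 1 ('v'=47): chars_in_quartet=2 acc=0x4EF bytes_emitted=0
After char 2 ('L'=11): chars_in_quartet=3 acc=0x13BCB bytes_emitted=0
After char 3 ('J'=9): chars_in_quartet=4 acc=0x4EF2C9 -> emit 4E F2 C9, reset; bytes_emitted=3
After char 4 ('X'=23): chars_in_quartet=1 acc=0x17 bytes_emitted=3
After char 5 ('+'=62): chars_in_quartet=2 acc=0x5FE bytes_emitted=3
After char 6 ('i'=34): chars_in_quartet=3 acc=0x17FA2 bytes_emitted=3
After char 7 ('d'=29): chars_in_quartet=4 acc=0x5FE89D -> emit 5F E8 9D, reset; bytes_emitted=6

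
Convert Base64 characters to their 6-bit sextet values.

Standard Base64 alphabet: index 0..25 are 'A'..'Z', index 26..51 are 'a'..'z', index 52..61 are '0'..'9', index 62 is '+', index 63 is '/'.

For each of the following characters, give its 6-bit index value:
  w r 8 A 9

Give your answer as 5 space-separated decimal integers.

'w': a..z range, 26 + ord('w') − ord('a') = 48
'r': a..z range, 26 + ord('r') − ord('a') = 43
'8': 0..9 range, 52 + ord('8') − ord('0') = 60
'A': A..Z range, ord('A') − ord('A') = 0
'9': 0..9 range, 52 + ord('9') − ord('0') = 61

Answer: 48 43 60 0 61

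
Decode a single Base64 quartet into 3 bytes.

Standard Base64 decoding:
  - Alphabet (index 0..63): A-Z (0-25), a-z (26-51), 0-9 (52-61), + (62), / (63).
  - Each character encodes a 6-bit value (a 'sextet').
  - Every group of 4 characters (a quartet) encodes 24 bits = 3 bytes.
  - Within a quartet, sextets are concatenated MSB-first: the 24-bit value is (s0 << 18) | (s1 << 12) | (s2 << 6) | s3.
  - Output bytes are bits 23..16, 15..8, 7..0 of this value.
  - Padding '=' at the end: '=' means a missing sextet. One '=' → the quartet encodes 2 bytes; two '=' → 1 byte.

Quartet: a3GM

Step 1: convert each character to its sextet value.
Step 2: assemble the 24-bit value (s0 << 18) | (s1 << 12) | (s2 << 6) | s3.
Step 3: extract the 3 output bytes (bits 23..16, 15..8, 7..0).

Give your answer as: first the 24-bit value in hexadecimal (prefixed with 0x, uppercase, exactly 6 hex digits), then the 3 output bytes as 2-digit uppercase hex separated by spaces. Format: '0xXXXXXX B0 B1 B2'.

Answer: 0x6B718C 6B 71 8C

Derivation:
Sextets: a=26, 3=55, G=6, M=12
24-bit: (26<<18) | (55<<12) | (6<<6) | 12
      = 0x680000 | 0x037000 | 0x000180 | 0x00000C
      = 0x6B718C
Bytes: (v>>16)&0xFF=6B, (v>>8)&0xFF=71, v&0xFF=8C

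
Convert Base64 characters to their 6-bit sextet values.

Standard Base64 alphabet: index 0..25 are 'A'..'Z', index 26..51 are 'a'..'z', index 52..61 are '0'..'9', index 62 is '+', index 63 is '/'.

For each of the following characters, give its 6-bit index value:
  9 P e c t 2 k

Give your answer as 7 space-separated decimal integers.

Answer: 61 15 30 28 45 54 36

Derivation:
'9': 0..9 range, 52 + ord('9') − ord('0') = 61
'P': A..Z range, ord('P') − ord('A') = 15
'e': a..z range, 26 + ord('e') − ord('a') = 30
'c': a..z range, 26 + ord('c') − ord('a') = 28
't': a..z range, 26 + ord('t') − ord('a') = 45
'2': 0..9 range, 52 + ord('2') − ord('0') = 54
'k': a..z range, 26 + ord('k') − ord('a') = 36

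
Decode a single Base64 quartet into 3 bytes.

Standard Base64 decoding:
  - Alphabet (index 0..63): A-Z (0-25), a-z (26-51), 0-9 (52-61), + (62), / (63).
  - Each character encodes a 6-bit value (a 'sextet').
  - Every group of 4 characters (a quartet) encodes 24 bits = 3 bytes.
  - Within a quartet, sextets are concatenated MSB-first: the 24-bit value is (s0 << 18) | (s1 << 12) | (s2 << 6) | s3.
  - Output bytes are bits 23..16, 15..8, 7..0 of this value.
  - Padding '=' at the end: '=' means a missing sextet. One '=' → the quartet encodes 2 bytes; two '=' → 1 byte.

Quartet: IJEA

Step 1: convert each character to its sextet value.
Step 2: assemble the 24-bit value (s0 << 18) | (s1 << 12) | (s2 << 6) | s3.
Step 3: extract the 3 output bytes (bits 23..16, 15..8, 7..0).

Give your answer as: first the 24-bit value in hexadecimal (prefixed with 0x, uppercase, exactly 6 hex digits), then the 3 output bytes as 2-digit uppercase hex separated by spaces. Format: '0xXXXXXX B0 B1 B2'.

Sextets: I=8, J=9, E=4, A=0
24-bit: (8<<18) | (9<<12) | (4<<6) | 0
      = 0x200000 | 0x009000 | 0x000100 | 0x000000
      = 0x209100
Bytes: (v>>16)&0xFF=20, (v>>8)&0xFF=91, v&0xFF=00

Answer: 0x209100 20 91 00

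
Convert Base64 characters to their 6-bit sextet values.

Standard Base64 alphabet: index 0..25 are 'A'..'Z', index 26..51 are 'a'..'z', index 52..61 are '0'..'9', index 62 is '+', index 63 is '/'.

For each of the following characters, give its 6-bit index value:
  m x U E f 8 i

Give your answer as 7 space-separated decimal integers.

'm': a..z range, 26 + ord('m') − ord('a') = 38
'x': a..z range, 26 + ord('x') − ord('a') = 49
'U': A..Z range, ord('U') − ord('A') = 20
'E': A..Z range, ord('E') − ord('A') = 4
'f': a..z range, 26 + ord('f') − ord('a') = 31
'8': 0..9 range, 52 + ord('8') − ord('0') = 60
'i': a..z range, 26 + ord('i') − ord('a') = 34

Answer: 38 49 20 4 31 60 34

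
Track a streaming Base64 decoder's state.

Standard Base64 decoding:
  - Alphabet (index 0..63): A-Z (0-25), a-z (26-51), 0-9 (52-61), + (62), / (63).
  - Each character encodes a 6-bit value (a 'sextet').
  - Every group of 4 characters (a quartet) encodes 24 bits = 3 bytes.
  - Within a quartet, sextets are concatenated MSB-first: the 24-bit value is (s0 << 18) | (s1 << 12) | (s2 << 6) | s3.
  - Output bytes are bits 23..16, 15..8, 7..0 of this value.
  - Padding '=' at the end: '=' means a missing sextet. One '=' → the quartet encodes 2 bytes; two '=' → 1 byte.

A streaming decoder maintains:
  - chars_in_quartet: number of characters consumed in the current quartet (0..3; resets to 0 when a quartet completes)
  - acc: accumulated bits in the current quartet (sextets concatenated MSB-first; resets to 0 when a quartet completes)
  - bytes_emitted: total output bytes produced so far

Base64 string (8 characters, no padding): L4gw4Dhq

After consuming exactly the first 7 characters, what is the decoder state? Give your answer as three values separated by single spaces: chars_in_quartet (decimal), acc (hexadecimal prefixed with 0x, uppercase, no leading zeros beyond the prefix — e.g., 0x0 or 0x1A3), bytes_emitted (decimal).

Answer: 3 0x380E1 3

Derivation:
After char 0 ('L'=11): chars_in_quartet=1 acc=0xB bytes_emitted=0
After char 1 ('4'=56): chars_in_quartet=2 acc=0x2F8 bytes_emitted=0
After char 2 ('g'=32): chars_in_quartet=3 acc=0xBE20 bytes_emitted=0
After char 3 ('w'=48): chars_in_quartet=4 acc=0x2F8830 -> emit 2F 88 30, reset; bytes_emitted=3
After char 4 ('4'=56): chars_in_quartet=1 acc=0x38 bytes_emitted=3
After char 5 ('D'=3): chars_in_quartet=2 acc=0xE03 bytes_emitted=3
After char 6 ('h'=33): chars_in_quartet=3 acc=0x380E1 bytes_emitted=3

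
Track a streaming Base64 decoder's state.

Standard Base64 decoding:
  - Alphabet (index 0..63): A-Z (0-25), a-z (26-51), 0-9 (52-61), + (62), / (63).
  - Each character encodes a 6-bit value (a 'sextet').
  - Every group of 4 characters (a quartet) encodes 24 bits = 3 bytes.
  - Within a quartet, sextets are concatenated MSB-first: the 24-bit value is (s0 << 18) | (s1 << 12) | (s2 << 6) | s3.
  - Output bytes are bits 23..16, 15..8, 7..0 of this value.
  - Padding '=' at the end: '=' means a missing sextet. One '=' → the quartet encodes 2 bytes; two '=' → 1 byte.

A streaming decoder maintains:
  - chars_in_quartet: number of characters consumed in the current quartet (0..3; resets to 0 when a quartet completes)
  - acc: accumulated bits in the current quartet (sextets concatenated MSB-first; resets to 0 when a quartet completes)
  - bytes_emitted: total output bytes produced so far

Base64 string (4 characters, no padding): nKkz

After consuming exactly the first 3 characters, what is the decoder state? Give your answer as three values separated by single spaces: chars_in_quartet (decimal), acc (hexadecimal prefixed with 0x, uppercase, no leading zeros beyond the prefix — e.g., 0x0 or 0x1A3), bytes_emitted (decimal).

After char 0 ('n'=39): chars_in_quartet=1 acc=0x27 bytes_emitted=0
After char 1 ('K'=10): chars_in_quartet=2 acc=0x9CA bytes_emitted=0
After char 2 ('k'=36): chars_in_quartet=3 acc=0x272A4 bytes_emitted=0

Answer: 3 0x272A4 0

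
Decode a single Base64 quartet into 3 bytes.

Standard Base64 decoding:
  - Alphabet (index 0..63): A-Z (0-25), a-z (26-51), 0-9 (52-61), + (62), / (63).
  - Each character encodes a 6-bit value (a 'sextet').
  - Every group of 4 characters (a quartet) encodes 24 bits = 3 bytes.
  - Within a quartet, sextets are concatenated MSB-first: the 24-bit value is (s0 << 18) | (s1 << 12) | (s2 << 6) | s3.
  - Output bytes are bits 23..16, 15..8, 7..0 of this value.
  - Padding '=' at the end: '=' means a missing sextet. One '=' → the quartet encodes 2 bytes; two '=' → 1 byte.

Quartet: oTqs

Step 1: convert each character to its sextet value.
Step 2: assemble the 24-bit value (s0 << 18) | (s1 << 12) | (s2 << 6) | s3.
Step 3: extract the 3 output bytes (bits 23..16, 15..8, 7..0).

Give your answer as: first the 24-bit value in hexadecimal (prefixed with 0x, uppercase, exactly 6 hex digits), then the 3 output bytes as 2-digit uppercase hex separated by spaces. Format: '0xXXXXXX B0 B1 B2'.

Answer: 0xA13AAC A1 3A AC

Derivation:
Sextets: o=40, T=19, q=42, s=44
24-bit: (40<<18) | (19<<12) | (42<<6) | 44
      = 0xA00000 | 0x013000 | 0x000A80 | 0x00002C
      = 0xA13AAC
Bytes: (v>>16)&0xFF=A1, (v>>8)&0xFF=3A, v&0xFF=AC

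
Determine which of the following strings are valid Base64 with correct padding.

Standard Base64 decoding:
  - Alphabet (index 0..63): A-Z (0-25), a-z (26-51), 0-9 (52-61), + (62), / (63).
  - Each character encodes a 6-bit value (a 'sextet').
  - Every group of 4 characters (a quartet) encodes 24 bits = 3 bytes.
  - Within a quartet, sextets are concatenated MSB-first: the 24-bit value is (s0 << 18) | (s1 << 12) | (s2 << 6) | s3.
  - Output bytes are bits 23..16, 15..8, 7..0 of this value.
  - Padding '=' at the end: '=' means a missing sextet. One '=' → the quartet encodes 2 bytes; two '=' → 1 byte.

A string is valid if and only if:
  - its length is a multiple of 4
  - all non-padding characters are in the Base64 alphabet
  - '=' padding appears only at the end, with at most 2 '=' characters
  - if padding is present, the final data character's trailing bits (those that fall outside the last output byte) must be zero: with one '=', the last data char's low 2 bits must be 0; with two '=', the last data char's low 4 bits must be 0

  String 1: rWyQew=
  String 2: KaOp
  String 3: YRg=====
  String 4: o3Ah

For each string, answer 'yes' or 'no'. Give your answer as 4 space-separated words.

Answer: no yes no yes

Derivation:
String 1: 'rWyQew=' → invalid (len=7 not mult of 4)
String 2: 'KaOp' → valid
String 3: 'YRg=====' → invalid (5 pad chars (max 2))
String 4: 'o3Ah' → valid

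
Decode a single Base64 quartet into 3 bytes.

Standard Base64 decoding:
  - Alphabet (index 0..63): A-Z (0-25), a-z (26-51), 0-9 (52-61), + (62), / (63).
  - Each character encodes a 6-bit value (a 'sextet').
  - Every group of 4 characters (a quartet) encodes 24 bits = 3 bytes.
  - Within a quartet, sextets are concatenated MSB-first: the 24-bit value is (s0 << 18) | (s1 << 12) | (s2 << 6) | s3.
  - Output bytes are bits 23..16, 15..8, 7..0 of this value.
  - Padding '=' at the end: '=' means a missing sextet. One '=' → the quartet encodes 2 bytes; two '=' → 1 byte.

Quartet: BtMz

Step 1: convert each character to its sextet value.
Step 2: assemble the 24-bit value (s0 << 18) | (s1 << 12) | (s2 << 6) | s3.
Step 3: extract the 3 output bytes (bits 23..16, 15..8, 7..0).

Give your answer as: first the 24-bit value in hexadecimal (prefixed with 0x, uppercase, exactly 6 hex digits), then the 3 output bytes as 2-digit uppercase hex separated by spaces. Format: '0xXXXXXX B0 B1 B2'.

Sextets: B=1, t=45, M=12, z=51
24-bit: (1<<18) | (45<<12) | (12<<6) | 51
      = 0x040000 | 0x02D000 | 0x000300 | 0x000033
      = 0x06D333
Bytes: (v>>16)&0xFF=06, (v>>8)&0xFF=D3, v&0xFF=33

Answer: 0x06D333 06 D3 33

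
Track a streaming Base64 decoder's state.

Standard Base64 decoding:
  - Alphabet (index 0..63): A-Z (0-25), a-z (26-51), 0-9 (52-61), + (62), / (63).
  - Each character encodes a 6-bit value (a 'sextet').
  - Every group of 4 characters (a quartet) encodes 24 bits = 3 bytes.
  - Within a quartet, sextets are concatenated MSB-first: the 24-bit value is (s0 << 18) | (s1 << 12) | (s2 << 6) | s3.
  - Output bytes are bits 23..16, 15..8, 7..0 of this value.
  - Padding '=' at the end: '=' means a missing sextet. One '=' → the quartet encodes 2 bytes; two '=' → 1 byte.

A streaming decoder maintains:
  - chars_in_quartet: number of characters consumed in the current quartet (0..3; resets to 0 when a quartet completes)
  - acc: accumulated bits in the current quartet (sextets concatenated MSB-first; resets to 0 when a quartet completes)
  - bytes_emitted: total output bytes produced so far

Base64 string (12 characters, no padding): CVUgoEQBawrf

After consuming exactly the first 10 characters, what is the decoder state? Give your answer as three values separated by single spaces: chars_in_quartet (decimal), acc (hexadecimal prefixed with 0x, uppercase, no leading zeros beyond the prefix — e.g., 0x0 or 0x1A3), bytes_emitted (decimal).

After char 0 ('C'=2): chars_in_quartet=1 acc=0x2 bytes_emitted=0
After char 1 ('V'=21): chars_in_quartet=2 acc=0x95 bytes_emitted=0
After char 2 ('U'=20): chars_in_quartet=3 acc=0x2554 bytes_emitted=0
After char 3 ('g'=32): chars_in_quartet=4 acc=0x95520 -> emit 09 55 20, reset; bytes_emitted=3
After char 4 ('o'=40): chars_in_quartet=1 acc=0x28 bytes_emitted=3
After char 5 ('E'=4): chars_in_quartet=2 acc=0xA04 bytes_emitted=3
After char 6 ('Q'=16): chars_in_quartet=3 acc=0x28110 bytes_emitted=3
After char 7 ('B'=1): chars_in_quartet=4 acc=0xA04401 -> emit A0 44 01, reset; bytes_emitted=6
After char 8 ('a'=26): chars_in_quartet=1 acc=0x1A bytes_emitted=6
After char 9 ('w'=48): chars_in_quartet=2 acc=0x6B0 bytes_emitted=6

Answer: 2 0x6B0 6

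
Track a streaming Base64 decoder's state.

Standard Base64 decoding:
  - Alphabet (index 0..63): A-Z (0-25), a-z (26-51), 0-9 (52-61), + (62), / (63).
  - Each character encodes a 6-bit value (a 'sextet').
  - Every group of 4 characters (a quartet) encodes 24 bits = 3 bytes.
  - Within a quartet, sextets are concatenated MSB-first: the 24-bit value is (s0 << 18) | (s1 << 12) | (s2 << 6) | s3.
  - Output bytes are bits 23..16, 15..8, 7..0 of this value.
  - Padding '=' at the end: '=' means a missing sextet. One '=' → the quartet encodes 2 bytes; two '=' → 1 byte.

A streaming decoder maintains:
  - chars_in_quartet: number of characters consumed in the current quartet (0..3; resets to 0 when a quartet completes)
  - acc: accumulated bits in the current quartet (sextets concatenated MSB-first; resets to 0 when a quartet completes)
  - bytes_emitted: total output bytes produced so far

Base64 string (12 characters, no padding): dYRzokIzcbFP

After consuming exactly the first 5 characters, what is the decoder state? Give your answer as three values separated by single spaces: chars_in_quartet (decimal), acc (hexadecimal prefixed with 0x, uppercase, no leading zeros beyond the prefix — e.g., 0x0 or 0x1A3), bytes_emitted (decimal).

After char 0 ('d'=29): chars_in_quartet=1 acc=0x1D bytes_emitted=0
After char 1 ('Y'=24): chars_in_quartet=2 acc=0x758 bytes_emitted=0
After char 2 ('R'=17): chars_in_quartet=3 acc=0x1D611 bytes_emitted=0
After char 3 ('z'=51): chars_in_quartet=4 acc=0x758473 -> emit 75 84 73, reset; bytes_emitted=3
After char 4 ('o'=40): chars_in_quartet=1 acc=0x28 bytes_emitted=3

Answer: 1 0x28 3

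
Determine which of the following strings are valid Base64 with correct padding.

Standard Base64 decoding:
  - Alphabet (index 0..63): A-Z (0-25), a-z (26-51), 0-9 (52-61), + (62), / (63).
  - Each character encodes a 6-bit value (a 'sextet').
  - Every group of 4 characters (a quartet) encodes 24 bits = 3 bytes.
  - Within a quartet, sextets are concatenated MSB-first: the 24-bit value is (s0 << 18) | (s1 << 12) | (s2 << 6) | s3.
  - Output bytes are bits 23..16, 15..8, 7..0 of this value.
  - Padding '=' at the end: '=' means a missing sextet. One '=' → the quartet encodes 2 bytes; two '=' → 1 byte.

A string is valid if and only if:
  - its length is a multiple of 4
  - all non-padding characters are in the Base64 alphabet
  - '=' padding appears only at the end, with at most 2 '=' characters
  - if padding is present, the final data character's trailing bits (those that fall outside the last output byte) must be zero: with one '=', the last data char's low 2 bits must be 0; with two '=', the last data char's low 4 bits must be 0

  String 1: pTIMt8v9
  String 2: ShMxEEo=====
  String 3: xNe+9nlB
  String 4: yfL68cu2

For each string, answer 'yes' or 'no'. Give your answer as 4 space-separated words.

String 1: 'pTIMt8v9' → valid
String 2: 'ShMxEEo=====' → invalid (5 pad chars (max 2))
String 3: 'xNe+9nlB' → valid
String 4: 'yfL68cu2' → valid

Answer: yes no yes yes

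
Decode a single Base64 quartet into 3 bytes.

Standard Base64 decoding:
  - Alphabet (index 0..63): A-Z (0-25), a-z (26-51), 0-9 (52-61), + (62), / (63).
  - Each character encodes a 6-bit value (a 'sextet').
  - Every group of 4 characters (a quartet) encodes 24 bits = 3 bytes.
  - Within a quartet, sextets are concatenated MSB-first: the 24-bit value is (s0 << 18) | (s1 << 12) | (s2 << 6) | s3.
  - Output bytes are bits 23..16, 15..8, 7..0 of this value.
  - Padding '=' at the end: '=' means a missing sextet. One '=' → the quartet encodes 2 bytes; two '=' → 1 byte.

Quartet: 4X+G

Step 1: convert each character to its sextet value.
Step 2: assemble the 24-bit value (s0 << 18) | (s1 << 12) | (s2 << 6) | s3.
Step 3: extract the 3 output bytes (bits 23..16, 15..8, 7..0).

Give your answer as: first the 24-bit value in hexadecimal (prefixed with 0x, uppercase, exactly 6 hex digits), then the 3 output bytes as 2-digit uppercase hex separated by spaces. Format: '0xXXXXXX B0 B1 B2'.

Answer: 0xE17F86 E1 7F 86

Derivation:
Sextets: 4=56, X=23, +=62, G=6
24-bit: (56<<18) | (23<<12) | (62<<6) | 6
      = 0xE00000 | 0x017000 | 0x000F80 | 0x000006
      = 0xE17F86
Bytes: (v>>16)&0xFF=E1, (v>>8)&0xFF=7F, v&0xFF=86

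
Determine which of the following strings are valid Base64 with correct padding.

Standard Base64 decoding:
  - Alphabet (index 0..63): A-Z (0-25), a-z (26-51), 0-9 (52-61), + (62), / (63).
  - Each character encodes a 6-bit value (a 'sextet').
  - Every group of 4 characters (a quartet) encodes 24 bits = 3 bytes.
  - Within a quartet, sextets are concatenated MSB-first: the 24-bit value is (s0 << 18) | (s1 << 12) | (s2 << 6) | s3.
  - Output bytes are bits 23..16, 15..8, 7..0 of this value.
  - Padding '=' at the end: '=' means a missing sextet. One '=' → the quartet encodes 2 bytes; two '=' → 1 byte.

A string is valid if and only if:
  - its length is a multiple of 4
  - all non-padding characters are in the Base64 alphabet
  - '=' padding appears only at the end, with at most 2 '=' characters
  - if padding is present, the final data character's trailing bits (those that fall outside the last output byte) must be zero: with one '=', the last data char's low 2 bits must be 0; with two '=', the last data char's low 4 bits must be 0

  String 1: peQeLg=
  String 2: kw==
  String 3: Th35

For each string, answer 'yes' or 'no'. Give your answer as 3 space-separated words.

Answer: no yes yes

Derivation:
String 1: 'peQeLg=' → invalid (len=7 not mult of 4)
String 2: 'kw==' → valid
String 3: 'Th35' → valid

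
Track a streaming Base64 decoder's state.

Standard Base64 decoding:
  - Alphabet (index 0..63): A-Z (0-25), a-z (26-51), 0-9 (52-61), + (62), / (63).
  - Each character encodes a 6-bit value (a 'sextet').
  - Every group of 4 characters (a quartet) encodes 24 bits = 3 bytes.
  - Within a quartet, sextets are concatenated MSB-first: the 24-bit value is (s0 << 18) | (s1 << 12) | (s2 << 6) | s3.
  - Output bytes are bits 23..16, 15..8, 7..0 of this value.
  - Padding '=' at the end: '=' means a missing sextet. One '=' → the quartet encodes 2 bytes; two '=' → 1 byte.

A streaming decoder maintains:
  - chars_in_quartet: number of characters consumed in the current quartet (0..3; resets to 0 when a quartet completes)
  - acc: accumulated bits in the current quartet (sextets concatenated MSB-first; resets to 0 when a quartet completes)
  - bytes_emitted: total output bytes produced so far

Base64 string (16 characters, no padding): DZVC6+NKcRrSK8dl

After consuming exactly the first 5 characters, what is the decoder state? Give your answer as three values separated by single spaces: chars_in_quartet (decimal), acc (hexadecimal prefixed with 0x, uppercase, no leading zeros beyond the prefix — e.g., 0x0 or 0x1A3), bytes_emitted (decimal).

After char 0 ('D'=3): chars_in_quartet=1 acc=0x3 bytes_emitted=0
After char 1 ('Z'=25): chars_in_quartet=2 acc=0xD9 bytes_emitted=0
After char 2 ('V'=21): chars_in_quartet=3 acc=0x3655 bytes_emitted=0
After char 3 ('C'=2): chars_in_quartet=4 acc=0xD9542 -> emit 0D 95 42, reset; bytes_emitted=3
After char 4 ('6'=58): chars_in_quartet=1 acc=0x3A bytes_emitted=3

Answer: 1 0x3A 3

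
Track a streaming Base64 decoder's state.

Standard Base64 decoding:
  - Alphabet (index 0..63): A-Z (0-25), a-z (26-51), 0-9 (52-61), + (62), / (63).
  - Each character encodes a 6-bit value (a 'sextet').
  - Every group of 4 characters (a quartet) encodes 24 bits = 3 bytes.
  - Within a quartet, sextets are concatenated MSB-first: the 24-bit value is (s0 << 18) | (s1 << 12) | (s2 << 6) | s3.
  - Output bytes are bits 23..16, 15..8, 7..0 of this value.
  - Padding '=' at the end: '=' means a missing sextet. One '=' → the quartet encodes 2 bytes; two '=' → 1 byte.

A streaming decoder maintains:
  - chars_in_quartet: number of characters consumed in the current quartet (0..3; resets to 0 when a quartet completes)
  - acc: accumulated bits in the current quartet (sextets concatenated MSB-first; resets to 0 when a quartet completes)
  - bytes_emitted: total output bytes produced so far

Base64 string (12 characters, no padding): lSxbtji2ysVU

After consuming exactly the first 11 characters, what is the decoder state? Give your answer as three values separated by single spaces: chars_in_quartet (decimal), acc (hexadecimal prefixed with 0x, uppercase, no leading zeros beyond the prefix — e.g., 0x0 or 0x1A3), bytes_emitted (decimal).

After char 0 ('l'=37): chars_in_quartet=1 acc=0x25 bytes_emitted=0
After char 1 ('S'=18): chars_in_quartet=2 acc=0x952 bytes_emitted=0
After char 2 ('x'=49): chars_in_quartet=3 acc=0x254B1 bytes_emitted=0
After char 3 ('b'=27): chars_in_quartet=4 acc=0x952C5B -> emit 95 2C 5B, reset; bytes_emitted=3
After char 4 ('t'=45): chars_in_quartet=1 acc=0x2D bytes_emitted=3
After char 5 ('j'=35): chars_in_quartet=2 acc=0xB63 bytes_emitted=3
After char 6 ('i'=34): chars_in_quartet=3 acc=0x2D8E2 bytes_emitted=3
After char 7 ('2'=54): chars_in_quartet=4 acc=0xB638B6 -> emit B6 38 B6, reset; bytes_emitted=6
After char 8 ('y'=50): chars_in_quartet=1 acc=0x32 bytes_emitted=6
After char 9 ('s'=44): chars_in_quartet=2 acc=0xCAC bytes_emitted=6
After char 10 ('V'=21): chars_in_quartet=3 acc=0x32B15 bytes_emitted=6

Answer: 3 0x32B15 6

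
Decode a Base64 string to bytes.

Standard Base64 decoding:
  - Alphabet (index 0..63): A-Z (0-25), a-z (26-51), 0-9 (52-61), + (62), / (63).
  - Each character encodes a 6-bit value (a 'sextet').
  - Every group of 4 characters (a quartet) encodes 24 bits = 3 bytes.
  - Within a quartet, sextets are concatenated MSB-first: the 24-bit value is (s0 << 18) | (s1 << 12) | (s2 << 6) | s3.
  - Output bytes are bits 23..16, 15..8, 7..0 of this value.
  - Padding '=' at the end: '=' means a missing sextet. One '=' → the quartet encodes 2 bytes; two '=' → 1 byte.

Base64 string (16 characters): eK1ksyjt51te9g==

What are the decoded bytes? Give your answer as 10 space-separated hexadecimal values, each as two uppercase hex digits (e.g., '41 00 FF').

After char 0 ('e'=30): chars_in_quartet=1 acc=0x1E bytes_emitted=0
After char 1 ('K'=10): chars_in_quartet=2 acc=0x78A bytes_emitted=0
After char 2 ('1'=53): chars_in_quartet=3 acc=0x1E2B5 bytes_emitted=0
After char 3 ('k'=36): chars_in_quartet=4 acc=0x78AD64 -> emit 78 AD 64, reset; bytes_emitted=3
After char 4 ('s'=44): chars_in_quartet=1 acc=0x2C bytes_emitted=3
After char 5 ('y'=50): chars_in_quartet=2 acc=0xB32 bytes_emitted=3
After char 6 ('j'=35): chars_in_quartet=3 acc=0x2CCA3 bytes_emitted=3
After char 7 ('t'=45): chars_in_quartet=4 acc=0xB328ED -> emit B3 28 ED, reset; bytes_emitted=6
After char 8 ('5'=57): chars_in_quartet=1 acc=0x39 bytes_emitted=6
After char 9 ('1'=53): chars_in_quartet=2 acc=0xE75 bytes_emitted=6
After char 10 ('t'=45): chars_in_quartet=3 acc=0x39D6D bytes_emitted=6
After char 11 ('e'=30): chars_in_quartet=4 acc=0xE75B5E -> emit E7 5B 5E, reset; bytes_emitted=9
After char 12 ('9'=61): chars_in_quartet=1 acc=0x3D bytes_emitted=9
After char 13 ('g'=32): chars_in_quartet=2 acc=0xF60 bytes_emitted=9
Padding '==': partial quartet acc=0xF60 -> emit F6; bytes_emitted=10

Answer: 78 AD 64 B3 28 ED E7 5B 5E F6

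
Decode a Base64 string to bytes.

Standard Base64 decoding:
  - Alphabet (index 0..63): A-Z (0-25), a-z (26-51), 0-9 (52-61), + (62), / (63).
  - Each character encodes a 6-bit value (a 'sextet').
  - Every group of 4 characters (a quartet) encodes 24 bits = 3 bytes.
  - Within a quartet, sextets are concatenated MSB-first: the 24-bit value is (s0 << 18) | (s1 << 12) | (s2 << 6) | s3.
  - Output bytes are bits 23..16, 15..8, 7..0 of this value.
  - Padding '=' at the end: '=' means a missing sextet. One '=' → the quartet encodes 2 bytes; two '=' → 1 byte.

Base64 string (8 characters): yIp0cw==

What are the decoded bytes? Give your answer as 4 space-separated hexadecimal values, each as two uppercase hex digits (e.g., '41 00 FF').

Answer: C8 8A 74 73

Derivation:
After char 0 ('y'=50): chars_in_quartet=1 acc=0x32 bytes_emitted=0
After char 1 ('I'=8): chars_in_quartet=2 acc=0xC88 bytes_emitted=0
After char 2 ('p'=41): chars_in_quartet=3 acc=0x32229 bytes_emitted=0
After char 3 ('0'=52): chars_in_quartet=4 acc=0xC88A74 -> emit C8 8A 74, reset; bytes_emitted=3
After char 4 ('c'=28): chars_in_quartet=1 acc=0x1C bytes_emitted=3
After char 5 ('w'=48): chars_in_quartet=2 acc=0x730 bytes_emitted=3
Padding '==': partial quartet acc=0x730 -> emit 73; bytes_emitted=4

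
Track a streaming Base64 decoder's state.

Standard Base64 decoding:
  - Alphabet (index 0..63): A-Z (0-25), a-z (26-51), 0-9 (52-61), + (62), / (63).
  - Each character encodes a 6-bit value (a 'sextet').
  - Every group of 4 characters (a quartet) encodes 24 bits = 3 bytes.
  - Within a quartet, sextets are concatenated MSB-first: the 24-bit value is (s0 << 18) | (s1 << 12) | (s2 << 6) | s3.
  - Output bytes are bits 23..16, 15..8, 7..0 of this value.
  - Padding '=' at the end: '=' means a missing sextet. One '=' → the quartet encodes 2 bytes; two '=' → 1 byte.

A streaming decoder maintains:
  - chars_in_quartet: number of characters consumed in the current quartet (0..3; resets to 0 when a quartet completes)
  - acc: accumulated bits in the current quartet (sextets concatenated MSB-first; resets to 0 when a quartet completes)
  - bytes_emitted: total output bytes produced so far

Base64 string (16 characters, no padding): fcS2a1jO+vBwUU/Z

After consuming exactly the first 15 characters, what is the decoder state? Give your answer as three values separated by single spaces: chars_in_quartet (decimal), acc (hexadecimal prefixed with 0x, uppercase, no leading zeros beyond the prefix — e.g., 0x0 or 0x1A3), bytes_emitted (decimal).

After char 0 ('f'=31): chars_in_quartet=1 acc=0x1F bytes_emitted=0
After char 1 ('c'=28): chars_in_quartet=2 acc=0x7DC bytes_emitted=0
After char 2 ('S'=18): chars_in_quartet=3 acc=0x1F712 bytes_emitted=0
After char 3 ('2'=54): chars_in_quartet=4 acc=0x7DC4B6 -> emit 7D C4 B6, reset; bytes_emitted=3
After char 4 ('a'=26): chars_in_quartet=1 acc=0x1A bytes_emitted=3
After char 5 ('1'=53): chars_in_quartet=2 acc=0x6B5 bytes_emitted=3
After char 6 ('j'=35): chars_in_quartet=3 acc=0x1AD63 bytes_emitted=3
After char 7 ('O'=14): chars_in_quartet=4 acc=0x6B58CE -> emit 6B 58 CE, reset; bytes_emitted=6
After char 8 ('+'=62): chars_in_quartet=1 acc=0x3E bytes_emitted=6
After char 9 ('v'=47): chars_in_quartet=2 acc=0xFAF bytes_emitted=6
After char 10 ('B'=1): chars_in_quartet=3 acc=0x3EBC1 bytes_emitted=6
After char 11 ('w'=48): chars_in_quartet=4 acc=0xFAF070 -> emit FA F0 70, reset; bytes_emitted=9
After char 12 ('U'=20): chars_in_quartet=1 acc=0x14 bytes_emitted=9
After char 13 ('U'=20): chars_in_quartet=2 acc=0x514 bytes_emitted=9
After char 14 ('/'=63): chars_in_quartet=3 acc=0x1453F bytes_emitted=9

Answer: 3 0x1453F 9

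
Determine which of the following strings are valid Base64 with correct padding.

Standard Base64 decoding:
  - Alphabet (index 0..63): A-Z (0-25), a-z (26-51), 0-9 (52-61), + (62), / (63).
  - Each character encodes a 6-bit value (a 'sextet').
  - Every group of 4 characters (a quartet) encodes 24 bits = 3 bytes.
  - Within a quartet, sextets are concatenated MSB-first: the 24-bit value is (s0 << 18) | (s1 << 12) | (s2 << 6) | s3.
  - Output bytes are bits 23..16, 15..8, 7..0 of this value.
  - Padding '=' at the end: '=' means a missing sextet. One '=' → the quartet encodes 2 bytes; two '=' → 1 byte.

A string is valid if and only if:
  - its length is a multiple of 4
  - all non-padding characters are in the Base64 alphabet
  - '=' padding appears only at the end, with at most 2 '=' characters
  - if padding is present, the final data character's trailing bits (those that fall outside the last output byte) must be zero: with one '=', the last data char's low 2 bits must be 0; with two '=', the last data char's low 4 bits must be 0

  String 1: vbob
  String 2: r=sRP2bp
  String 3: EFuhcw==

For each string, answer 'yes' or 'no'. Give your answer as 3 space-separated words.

Answer: yes no yes

Derivation:
String 1: 'vbob' → valid
String 2: 'r=sRP2bp' → invalid (bad char(s): ['=']; '=' in middle)
String 3: 'EFuhcw==' → valid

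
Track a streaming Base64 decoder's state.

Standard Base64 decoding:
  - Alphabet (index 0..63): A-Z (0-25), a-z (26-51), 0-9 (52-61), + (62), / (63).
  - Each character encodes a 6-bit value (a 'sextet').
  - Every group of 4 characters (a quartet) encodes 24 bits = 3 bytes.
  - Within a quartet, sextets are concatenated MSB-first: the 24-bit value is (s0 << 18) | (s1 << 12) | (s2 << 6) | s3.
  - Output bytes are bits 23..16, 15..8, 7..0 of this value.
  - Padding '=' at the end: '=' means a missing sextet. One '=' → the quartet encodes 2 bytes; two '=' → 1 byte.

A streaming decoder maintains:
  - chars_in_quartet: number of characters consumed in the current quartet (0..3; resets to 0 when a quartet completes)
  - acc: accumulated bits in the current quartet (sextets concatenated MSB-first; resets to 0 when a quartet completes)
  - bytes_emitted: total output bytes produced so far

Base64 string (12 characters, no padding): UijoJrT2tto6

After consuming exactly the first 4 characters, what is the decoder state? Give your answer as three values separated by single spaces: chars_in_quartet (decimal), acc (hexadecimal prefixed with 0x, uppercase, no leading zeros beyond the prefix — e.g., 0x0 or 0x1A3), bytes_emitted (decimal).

Answer: 0 0x0 3

Derivation:
After char 0 ('U'=20): chars_in_quartet=1 acc=0x14 bytes_emitted=0
After char 1 ('i'=34): chars_in_quartet=2 acc=0x522 bytes_emitted=0
After char 2 ('j'=35): chars_in_quartet=3 acc=0x148A3 bytes_emitted=0
After char 3 ('o'=40): chars_in_quartet=4 acc=0x5228E8 -> emit 52 28 E8, reset; bytes_emitted=3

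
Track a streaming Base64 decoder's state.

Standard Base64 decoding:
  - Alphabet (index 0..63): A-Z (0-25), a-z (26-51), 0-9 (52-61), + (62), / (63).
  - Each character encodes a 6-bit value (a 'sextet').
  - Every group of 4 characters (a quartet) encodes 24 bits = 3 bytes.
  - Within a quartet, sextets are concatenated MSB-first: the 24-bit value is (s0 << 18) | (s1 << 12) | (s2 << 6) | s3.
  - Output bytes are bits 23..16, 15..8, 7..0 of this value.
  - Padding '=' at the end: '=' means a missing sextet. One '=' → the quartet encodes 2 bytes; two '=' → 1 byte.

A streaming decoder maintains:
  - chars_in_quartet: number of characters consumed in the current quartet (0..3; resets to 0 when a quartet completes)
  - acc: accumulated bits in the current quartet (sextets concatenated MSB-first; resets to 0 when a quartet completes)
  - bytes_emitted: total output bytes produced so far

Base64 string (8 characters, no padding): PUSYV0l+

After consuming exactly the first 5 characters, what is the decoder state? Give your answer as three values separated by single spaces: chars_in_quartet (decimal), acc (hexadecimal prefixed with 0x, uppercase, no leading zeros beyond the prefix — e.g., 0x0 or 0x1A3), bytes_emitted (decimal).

Answer: 1 0x15 3

Derivation:
After char 0 ('P'=15): chars_in_quartet=1 acc=0xF bytes_emitted=0
After char 1 ('U'=20): chars_in_quartet=2 acc=0x3D4 bytes_emitted=0
After char 2 ('S'=18): chars_in_quartet=3 acc=0xF512 bytes_emitted=0
After char 3 ('Y'=24): chars_in_quartet=4 acc=0x3D4498 -> emit 3D 44 98, reset; bytes_emitted=3
After char 4 ('V'=21): chars_in_quartet=1 acc=0x15 bytes_emitted=3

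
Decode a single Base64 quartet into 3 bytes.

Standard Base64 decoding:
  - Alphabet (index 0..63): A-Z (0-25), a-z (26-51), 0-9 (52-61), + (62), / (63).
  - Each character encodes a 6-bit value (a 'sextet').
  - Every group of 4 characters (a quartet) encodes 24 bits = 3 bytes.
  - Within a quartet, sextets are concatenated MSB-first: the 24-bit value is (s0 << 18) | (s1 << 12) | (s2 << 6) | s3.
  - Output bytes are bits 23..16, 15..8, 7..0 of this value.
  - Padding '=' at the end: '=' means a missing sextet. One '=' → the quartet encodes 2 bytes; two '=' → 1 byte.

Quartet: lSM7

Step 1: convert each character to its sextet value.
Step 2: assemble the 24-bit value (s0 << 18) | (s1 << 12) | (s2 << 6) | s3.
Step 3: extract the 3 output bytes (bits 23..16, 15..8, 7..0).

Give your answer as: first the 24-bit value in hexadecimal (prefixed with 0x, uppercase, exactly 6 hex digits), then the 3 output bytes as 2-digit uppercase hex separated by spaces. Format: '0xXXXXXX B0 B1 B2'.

Answer: 0x95233B 95 23 3B

Derivation:
Sextets: l=37, S=18, M=12, 7=59
24-bit: (37<<18) | (18<<12) | (12<<6) | 59
      = 0x940000 | 0x012000 | 0x000300 | 0x00003B
      = 0x95233B
Bytes: (v>>16)&0xFF=95, (v>>8)&0xFF=23, v&0xFF=3B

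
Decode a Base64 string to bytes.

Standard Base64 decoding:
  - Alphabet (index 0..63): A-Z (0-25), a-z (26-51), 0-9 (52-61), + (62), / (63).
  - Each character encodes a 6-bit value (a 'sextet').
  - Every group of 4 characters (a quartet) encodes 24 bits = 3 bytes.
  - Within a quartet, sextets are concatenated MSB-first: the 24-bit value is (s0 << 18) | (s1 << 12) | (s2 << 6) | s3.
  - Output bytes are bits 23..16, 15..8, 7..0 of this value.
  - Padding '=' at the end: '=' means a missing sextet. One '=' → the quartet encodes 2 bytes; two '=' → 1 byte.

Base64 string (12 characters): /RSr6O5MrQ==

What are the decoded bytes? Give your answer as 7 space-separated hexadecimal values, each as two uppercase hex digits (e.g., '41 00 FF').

After char 0 ('/'=63): chars_in_quartet=1 acc=0x3F bytes_emitted=0
After char 1 ('R'=17): chars_in_quartet=2 acc=0xFD1 bytes_emitted=0
After char 2 ('S'=18): chars_in_quartet=3 acc=0x3F452 bytes_emitted=0
After char 3 ('r'=43): chars_in_quartet=4 acc=0xFD14AB -> emit FD 14 AB, reset; bytes_emitted=3
After char 4 ('6'=58): chars_in_quartet=1 acc=0x3A bytes_emitted=3
After char 5 ('O'=14): chars_in_quartet=2 acc=0xE8E bytes_emitted=3
After char 6 ('5'=57): chars_in_quartet=3 acc=0x3A3B9 bytes_emitted=3
After char 7 ('M'=12): chars_in_quartet=4 acc=0xE8EE4C -> emit E8 EE 4C, reset; bytes_emitted=6
After char 8 ('r'=43): chars_in_quartet=1 acc=0x2B bytes_emitted=6
After char 9 ('Q'=16): chars_in_quartet=2 acc=0xAD0 bytes_emitted=6
Padding '==': partial quartet acc=0xAD0 -> emit AD; bytes_emitted=7

Answer: FD 14 AB E8 EE 4C AD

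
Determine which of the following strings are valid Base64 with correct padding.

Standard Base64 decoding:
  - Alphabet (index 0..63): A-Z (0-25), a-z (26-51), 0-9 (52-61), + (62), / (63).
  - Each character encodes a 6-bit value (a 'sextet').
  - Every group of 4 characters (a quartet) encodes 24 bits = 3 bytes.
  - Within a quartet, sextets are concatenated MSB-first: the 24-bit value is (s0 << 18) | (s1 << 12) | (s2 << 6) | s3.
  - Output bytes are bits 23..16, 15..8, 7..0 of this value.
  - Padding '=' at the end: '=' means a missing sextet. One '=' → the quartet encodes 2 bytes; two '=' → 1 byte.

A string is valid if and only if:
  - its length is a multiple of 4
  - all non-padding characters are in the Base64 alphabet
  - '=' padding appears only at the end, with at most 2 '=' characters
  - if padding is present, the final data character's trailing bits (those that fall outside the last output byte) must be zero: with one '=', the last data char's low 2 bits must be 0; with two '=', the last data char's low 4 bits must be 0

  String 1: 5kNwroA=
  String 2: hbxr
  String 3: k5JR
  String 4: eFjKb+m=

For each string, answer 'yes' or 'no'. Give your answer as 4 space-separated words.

Answer: yes yes yes no

Derivation:
String 1: '5kNwroA=' → valid
String 2: 'hbxr' → valid
String 3: 'k5JR' → valid
String 4: 'eFjKb+m=' → invalid (bad trailing bits)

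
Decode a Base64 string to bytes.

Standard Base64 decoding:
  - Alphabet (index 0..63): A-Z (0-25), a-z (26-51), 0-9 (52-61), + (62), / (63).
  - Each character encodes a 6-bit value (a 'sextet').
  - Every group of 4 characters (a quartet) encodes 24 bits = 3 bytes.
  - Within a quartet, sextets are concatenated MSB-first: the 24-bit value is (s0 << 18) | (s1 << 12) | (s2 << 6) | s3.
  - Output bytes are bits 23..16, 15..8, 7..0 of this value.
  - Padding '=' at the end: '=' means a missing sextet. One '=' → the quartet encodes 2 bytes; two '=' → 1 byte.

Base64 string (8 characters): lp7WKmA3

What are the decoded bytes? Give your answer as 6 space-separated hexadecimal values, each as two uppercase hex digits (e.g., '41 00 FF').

Answer: 96 9E D6 2A 60 37

Derivation:
After char 0 ('l'=37): chars_in_quartet=1 acc=0x25 bytes_emitted=0
After char 1 ('p'=41): chars_in_quartet=2 acc=0x969 bytes_emitted=0
After char 2 ('7'=59): chars_in_quartet=3 acc=0x25A7B bytes_emitted=0
After char 3 ('W'=22): chars_in_quartet=4 acc=0x969ED6 -> emit 96 9E D6, reset; bytes_emitted=3
After char 4 ('K'=10): chars_in_quartet=1 acc=0xA bytes_emitted=3
After char 5 ('m'=38): chars_in_quartet=2 acc=0x2A6 bytes_emitted=3
After char 6 ('A'=0): chars_in_quartet=3 acc=0xA980 bytes_emitted=3
After char 7 ('3'=55): chars_in_quartet=4 acc=0x2A6037 -> emit 2A 60 37, reset; bytes_emitted=6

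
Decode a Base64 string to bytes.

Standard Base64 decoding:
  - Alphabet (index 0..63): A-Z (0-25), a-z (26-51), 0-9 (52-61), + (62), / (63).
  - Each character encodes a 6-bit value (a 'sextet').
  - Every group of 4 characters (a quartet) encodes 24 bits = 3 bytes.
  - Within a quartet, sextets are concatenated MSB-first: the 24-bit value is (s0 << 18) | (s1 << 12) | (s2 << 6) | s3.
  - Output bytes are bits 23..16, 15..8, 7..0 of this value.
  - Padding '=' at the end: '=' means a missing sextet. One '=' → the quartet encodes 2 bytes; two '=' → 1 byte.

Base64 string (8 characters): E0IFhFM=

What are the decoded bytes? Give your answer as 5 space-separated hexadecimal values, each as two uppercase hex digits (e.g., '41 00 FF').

Answer: 13 42 05 84 53

Derivation:
After char 0 ('E'=4): chars_in_quartet=1 acc=0x4 bytes_emitted=0
After char 1 ('0'=52): chars_in_quartet=2 acc=0x134 bytes_emitted=0
After char 2 ('I'=8): chars_in_quartet=3 acc=0x4D08 bytes_emitted=0
After char 3 ('F'=5): chars_in_quartet=4 acc=0x134205 -> emit 13 42 05, reset; bytes_emitted=3
After char 4 ('h'=33): chars_in_quartet=1 acc=0x21 bytes_emitted=3
After char 5 ('F'=5): chars_in_quartet=2 acc=0x845 bytes_emitted=3
After char 6 ('M'=12): chars_in_quartet=3 acc=0x2114C bytes_emitted=3
Padding '=': partial quartet acc=0x2114C -> emit 84 53; bytes_emitted=5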